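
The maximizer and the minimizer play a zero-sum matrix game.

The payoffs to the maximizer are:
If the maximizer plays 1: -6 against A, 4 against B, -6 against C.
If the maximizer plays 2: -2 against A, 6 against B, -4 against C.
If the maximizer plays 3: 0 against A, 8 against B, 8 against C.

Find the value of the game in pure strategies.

0

Row minima: -6, -4, 0 → the maximizer's maximin is 0.
Column maxima: 0, 8, 8 → the minimizer's minimax is 0.
They coincide at (3, A), so the value is 0.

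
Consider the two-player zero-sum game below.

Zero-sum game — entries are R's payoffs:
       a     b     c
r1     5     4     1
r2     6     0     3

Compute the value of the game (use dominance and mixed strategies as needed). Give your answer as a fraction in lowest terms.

Column a is strictly dominated by c for C (it gives R more in every row).
The remaining 2×2 game on (r1, r2) × (b, c) has no saddle point. Let R play r1 with probability p; indifference gives 4p = p + 3(1−p), so p = 1/2.
Similarly C's optimal q on b is 1/3, and the value is 4·(1/3) + (1)·(2/3) = 2.

2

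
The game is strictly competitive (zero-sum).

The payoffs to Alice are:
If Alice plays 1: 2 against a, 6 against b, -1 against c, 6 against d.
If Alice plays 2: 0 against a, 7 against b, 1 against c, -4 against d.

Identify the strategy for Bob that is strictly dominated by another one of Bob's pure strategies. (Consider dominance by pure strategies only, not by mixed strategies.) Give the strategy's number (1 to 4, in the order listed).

2

Bob prefers columns that give Alice less. Compare b with a: 2 < 6, 0 < 7.
So a strictly dominates b for Bob; b is strictly dominated.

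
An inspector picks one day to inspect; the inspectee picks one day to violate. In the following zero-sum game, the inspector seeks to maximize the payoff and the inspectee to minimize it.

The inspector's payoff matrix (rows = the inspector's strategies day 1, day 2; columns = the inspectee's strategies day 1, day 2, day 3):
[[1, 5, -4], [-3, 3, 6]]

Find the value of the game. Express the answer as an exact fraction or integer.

-3/7

Column day 2 is strictly dominated by day 1 for the inspectee (it gives the inspector more in every row).
The remaining 2×2 game on (day 1, day 2) × (day 1, day 3) has no saddle point. Let the inspector play day 1 with probability p; indifference gives p − 3(1−p) = −4p + 6(1−p), so p = 9/14.
Similarly the inspectee's optimal q on day 1 is 5/7, and the value is 1·(5/7) + (-4)·(2/7) = -3/7.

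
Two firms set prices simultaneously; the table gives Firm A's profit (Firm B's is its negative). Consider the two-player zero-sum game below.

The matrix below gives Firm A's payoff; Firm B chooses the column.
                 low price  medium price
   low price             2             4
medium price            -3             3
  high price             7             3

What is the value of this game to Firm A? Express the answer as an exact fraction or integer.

Row medium price is strictly dominated by row low price, so Firm A never plays it.
The remaining 2×2 game on (low price, high price) × (low price, medium price) has no saddle point. Let Firm A play low price with probability p; indifference gives 2p + 7(1−p) = 4p + 3(1−p), so p = 2/3.
Similarly Firm B's optimal q on low price is 1/6, and the value is 2·(1/6) + (4)·(5/6) = 11/3.

11/3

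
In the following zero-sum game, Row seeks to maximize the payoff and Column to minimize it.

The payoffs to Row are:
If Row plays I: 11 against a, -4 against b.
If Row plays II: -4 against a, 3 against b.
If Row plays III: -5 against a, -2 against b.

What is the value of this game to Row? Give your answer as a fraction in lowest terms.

17/22

Row III is strictly dominated by row II, so Row never plays it.
The remaining 2×2 game on (I, II) × (a, b) has no saddle point. Let Row play I with probability p; indifference gives 11p − 4(1−p) = −4p + 3(1−p), so p = 7/22.
Similarly Column's optimal q on a is 7/22, and the value is 11·(7/22) + (-4)·(15/22) = 17/22.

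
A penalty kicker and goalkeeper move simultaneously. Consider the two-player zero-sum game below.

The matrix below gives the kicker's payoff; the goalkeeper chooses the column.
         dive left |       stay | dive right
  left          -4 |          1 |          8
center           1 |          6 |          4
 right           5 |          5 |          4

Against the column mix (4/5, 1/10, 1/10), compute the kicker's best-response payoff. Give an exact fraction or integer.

49/10

left: (-4)·(4/5) + (1)·(1/10) + (8)·(1/10) = -23/10.
center: (1)·(4/5) + (6)·(1/10) + (4)·(1/10) = 9/5.
right: (5)·(4/5) + (5)·(1/10) + (4)·(1/10) = 49/10.
The best pure response is right with expected payoff 49/10.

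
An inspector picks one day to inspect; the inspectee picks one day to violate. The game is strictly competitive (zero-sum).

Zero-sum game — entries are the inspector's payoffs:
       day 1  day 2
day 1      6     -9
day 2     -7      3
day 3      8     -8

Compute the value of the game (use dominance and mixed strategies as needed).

Row day 1 is strictly dominated by row day 3, so the inspector never plays it.
The remaining 2×2 game on (day 2, day 3) × (day 1, day 2) has no saddle point. Let the inspector play day 2 with probability p; indifference gives −7p + 8(1−p) = 3p − 8(1−p), so p = 8/13.
Similarly the inspectee's optimal q on day 1 is 11/26, and the value is -7·(11/26) + (3)·(15/26) = -16/13.

-16/13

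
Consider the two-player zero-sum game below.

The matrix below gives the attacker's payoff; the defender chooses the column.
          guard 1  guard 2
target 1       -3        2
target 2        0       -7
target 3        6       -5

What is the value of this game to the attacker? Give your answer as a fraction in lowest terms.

-3/16

Row target 2 is strictly dominated by row target 3, so the attacker never plays it.
The remaining 2×2 game on (target 1, target 3) × (guard 1, guard 2) has no saddle point. Let the attacker play target 1 with probability p; indifference gives −3p + 6(1−p) = 2p − 5(1−p), so p = 11/16.
Similarly the defender's optimal q on guard 1 is 7/16, and the value is -3·(7/16) + (2)·(9/16) = -3/16.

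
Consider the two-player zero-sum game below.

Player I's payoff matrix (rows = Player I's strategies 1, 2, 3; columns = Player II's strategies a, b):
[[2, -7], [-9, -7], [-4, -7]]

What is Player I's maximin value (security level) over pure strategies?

The worst-case payoff for each row is 1: -7, 2: -9, 3: -7.
The best of these is -7.

-7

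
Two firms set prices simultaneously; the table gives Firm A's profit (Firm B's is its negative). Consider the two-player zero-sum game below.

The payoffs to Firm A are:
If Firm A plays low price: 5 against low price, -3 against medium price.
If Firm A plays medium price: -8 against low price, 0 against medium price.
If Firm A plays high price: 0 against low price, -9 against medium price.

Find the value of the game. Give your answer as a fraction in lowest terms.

-3/2

Row high price is strictly dominated by row low price, so Firm A never plays it.
The remaining 2×2 game on (low price, medium price) × (low price, medium price) has no saddle point. Let Firm A play low price with probability p; indifference gives 5p − 8(1−p) = −3p, so p = 1/2.
Similarly Firm B's optimal q on low price is 3/16, and the value is 5·(3/16) + (-3)·(13/16) = -3/2.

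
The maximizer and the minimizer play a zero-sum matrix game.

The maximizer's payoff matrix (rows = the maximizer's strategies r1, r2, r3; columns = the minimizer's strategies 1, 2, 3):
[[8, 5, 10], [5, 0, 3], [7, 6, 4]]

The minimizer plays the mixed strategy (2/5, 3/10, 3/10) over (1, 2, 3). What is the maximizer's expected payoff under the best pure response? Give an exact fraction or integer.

77/10

r1: (8)·(2/5) + (5)·(3/10) + (10)·(3/10) = 77/10.
r2: (5)·(2/5) + (0)·(3/10) + (3)·(3/10) = 29/10.
r3: (7)·(2/5) + (6)·(3/10) + (4)·(3/10) = 29/5.
The best pure response is r1 with expected payoff 77/10.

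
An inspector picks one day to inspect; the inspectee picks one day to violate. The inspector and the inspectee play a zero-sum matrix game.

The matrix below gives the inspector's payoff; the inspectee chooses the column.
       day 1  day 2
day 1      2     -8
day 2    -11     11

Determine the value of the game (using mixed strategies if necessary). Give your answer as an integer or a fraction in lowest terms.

Row minima are -8 and -11, so the inspector's maximin is -8; column maxima are 2 and 11, so the inspectee's minimax is 2. These differ, so the equilibrium is in mixed strategies.
Let the inspector play day 1 with probability p. The inspectee is indifferent when 2p − 11(1−p) = −8p + 11(1−p), giving p = 11/16.
Let the inspectee play day 1 with probability q. The inspector is indifferent when 2q − 8(1−q) = −11q + 11(1−q), giving q = 19/32.
The value is 2·(19/32) + (-8)·(13/32) = -33/16.

-33/16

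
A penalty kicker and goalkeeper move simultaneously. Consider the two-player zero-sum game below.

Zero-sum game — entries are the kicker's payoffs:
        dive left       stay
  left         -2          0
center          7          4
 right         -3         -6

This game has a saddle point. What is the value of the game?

4

Row minima: -2, 4, -6 → the kicker's maximin is 4.
Column maxima: 7, 4 → the goalkeeper's minimax is 4.
They coincide at (center, stay), so the value is 4.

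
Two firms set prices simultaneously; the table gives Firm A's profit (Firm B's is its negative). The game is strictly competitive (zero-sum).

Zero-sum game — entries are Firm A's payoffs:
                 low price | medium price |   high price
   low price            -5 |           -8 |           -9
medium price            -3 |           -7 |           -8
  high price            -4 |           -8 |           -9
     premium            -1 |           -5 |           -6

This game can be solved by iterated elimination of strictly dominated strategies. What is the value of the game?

Row low price is strictly dominated by row medium price (-3>-5, -7>-8, -8>-9); eliminate low price.
Row medium price is strictly dominated by row premium (-1>-3, -5>-7, -6>-8); eliminate medium price.
Column low price is strictly dominated by medium price for Firm B (-8<-4, -5<-1); eliminate low price.
Column medium price is strictly dominated by high price for Firm B (-9<-8, -6<-5); eliminate medium price.
Row high price is strictly dominated by row premium (-6>-9); eliminate high price.
Only (premium, high price) remains, with payoff -6.

-6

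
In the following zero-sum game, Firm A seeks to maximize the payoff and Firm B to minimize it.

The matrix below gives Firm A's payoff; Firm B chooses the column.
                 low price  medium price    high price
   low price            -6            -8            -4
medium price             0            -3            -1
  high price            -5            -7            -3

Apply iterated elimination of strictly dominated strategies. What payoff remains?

-3

Column low price is strictly dominated by medium price for Firm B (-8<-6, -3<0, -7<-5); eliminate low price.
Row low price is strictly dominated by row medium price (-3>-8, -1>-4); eliminate low price.
Row high price is strictly dominated by row medium price (-3>-7, -1>-3); eliminate high price.
Column high price is strictly dominated by medium price for Firm B (-3<-1); eliminate high price.
Only (medium price, medium price) remains, with payoff -3.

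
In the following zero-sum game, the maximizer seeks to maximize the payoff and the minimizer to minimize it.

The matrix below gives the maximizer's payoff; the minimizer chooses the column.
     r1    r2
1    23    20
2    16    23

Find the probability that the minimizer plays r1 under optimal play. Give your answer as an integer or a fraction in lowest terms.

3/10

Row minima are 20 and 16, so the maximizer's maximin is 20; column maxima are 23 and 23, so the minimizer's minimax is 23. These differ, so the equilibrium is in mixed strategies.
Let the minimizer play r1 with probability q. The maximizer is indifferent when 23q + 20(1−q) = 16q + 23(1−q), giving q = 3/10.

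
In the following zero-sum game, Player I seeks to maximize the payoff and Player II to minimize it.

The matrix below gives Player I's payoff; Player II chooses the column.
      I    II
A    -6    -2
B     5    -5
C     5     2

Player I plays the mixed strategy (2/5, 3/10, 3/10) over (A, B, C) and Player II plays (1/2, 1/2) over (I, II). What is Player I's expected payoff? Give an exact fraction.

Against (1/2, 1/2), each row's expected payoff is A: -4; B: 0; C: 7/2.
Taking the (2/5, 3/10, 3/10)-weighted average: (2/5)·(-4) + (3/10)·(0) + (3/10)·(7/2) = -11/20.

-11/20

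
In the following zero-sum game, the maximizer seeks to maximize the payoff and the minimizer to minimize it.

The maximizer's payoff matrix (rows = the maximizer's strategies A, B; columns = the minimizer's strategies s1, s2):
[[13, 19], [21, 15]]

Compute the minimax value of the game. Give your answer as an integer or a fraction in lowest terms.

Row minima are 13 and 15, so the maximizer's maximin is 15; column maxima are 21 and 19, so the minimizer's minimax is 19. These differ, so the equilibrium is in mixed strategies.
Let the maximizer play A with probability p. The minimizer is indifferent when 13p + 21(1−p) = 19p + 15(1−p), giving p = 1/2.
Let the minimizer play s1 with probability q. The maximizer is indifferent when 13q + 19(1−q) = 21q + 15(1−q), giving q = 1/3.
The value is 13·(1/3) + (19)·(2/3) = 17.

17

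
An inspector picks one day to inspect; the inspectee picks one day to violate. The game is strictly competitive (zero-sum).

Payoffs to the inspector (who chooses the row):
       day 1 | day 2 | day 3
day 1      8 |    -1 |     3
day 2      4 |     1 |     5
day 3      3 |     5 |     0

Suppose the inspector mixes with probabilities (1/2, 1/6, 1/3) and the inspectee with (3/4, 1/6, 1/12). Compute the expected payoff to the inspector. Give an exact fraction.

Against (3/4, 1/6, 1/12), each row's expected payoff is day 1: 73/12; day 2: 43/12; day 3: 37/12.
Taking the (1/2, 1/6, 1/3)-weighted average: (1/2)·(73/12) + (1/6)·(43/12) + (1/3)·(37/12) = 14/3.

14/3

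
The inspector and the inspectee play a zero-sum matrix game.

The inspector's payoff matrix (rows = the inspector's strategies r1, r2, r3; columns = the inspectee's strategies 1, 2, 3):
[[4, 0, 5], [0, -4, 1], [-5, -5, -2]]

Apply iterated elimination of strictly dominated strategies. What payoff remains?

Column 3 is strictly dominated by 1 for the inspectee (4<5, 0<1, -5<-2); eliminate 3.
Row r2 is strictly dominated by row r1 (4>0, 0>-4); eliminate r2.
Row r3 is strictly dominated by row r1 (4>-5, 0>-5); eliminate r3.
Column 1 is strictly dominated by 2 for the inspectee (0<4); eliminate 1.
Only (r1, 2) remains, with payoff 0.

0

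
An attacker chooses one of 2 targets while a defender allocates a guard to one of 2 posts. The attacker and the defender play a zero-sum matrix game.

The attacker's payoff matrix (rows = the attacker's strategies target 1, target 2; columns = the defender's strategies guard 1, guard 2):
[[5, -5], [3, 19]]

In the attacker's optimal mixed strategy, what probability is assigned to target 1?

Row minima are -5 and 3, so the attacker's maximin is 3; column maxima are 5 and 19, so the defender's minimax is 5. These differ, so the equilibrium is in mixed strategies.
Let the attacker play target 1 with probability p. The defender is indifferent when 5p + 3(1−p) = −5p + 19(1−p), giving p = 8/13.

8/13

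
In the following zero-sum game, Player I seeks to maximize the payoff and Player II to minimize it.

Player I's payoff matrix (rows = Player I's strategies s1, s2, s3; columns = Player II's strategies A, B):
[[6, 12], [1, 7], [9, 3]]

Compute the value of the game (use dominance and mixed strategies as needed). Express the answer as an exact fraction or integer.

15/2

Row s2 is strictly dominated by row s1, so Player I never plays it.
The remaining 2×2 game on (s1, s3) × (A, B) has no saddle point. Let Player I play s1 with probability p; indifference gives 6p + 9(1−p) = 12p + 3(1−p), so p = 1/2.
Similarly Player II's optimal q on A is 3/4, and the value is 6·(3/4) + (12)·(1/4) = 15/2.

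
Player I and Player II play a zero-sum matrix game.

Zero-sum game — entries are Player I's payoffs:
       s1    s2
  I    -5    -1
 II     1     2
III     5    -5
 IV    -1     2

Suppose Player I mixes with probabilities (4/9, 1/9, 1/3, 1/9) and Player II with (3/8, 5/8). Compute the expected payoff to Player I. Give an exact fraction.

-5/4

Against (3/8, 5/8), each row's expected payoff is I: -5/2; II: 13/8; III: -5/4; IV: 7/8.
Taking the (4/9, 1/9, 1/3, 1/9)-weighted average: (4/9)·(-5/2) + (1/9)·(13/8) + (1/3)·(-5/4) + (1/9)·(7/8) = -5/4.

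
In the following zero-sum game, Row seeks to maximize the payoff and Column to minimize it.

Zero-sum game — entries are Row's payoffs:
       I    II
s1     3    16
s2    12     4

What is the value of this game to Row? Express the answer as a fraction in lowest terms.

60/7

Row minima are 3 and 4, so Row's maximin is 4; column maxima are 12 and 16, so Column's minimax is 12. These differ, so the equilibrium is in mixed strategies.
Let Row play s1 with probability p. Column is indifferent when 3p + 12(1−p) = 16p + 4(1−p), giving p = 8/21.
Let Column play I with probability q. Row is indifferent when 3q + 16(1−q) = 12q + 4(1−q), giving q = 4/7.
The value is 3·(4/7) + (16)·(3/7) = 60/7.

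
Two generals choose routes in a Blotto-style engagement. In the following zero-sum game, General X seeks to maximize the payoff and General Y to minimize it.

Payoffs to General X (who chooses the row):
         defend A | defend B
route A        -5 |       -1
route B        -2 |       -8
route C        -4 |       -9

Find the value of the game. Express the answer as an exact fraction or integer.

-19/5

Row route C is strictly dominated by row route B, so General X never plays it.
The remaining 2×2 game on (route A, route B) × (defend A, defend B) has no saddle point. Let General X play route A with probability p; indifference gives −5p − 2(1−p) = −p − 8(1−p), so p = 3/5.
Similarly General Y's optimal q on defend A is 7/10, and the value is -5·(7/10) + (-1)·(3/10) = -19/5.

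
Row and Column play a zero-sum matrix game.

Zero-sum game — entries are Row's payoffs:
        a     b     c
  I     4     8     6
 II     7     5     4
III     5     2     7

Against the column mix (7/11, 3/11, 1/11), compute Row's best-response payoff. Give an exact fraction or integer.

68/11

I: (4)·(7/11) + (8)·(3/11) + (6)·(1/11) = 58/11.
II: (7)·(7/11) + (5)·(3/11) + (4)·(1/11) = 68/11.
III: (5)·(7/11) + (2)·(3/11) + (7)·(1/11) = 48/11.
The best pure response is II with expected payoff 68/11.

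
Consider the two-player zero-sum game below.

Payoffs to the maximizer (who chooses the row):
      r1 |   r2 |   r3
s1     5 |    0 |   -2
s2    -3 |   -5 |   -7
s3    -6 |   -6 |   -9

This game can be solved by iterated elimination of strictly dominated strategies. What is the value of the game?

-2

Row s3 is strictly dominated by row s1 (5>-6, 0>-6, -2>-9); eliminate s3.
Column r2 is strictly dominated by r3 for the minimizer (-2<0, -7<-5); eliminate r2.
Row s2 is strictly dominated by row s1 (5>-3, -2>-7); eliminate s2.
Column r1 is strictly dominated by r3 for the minimizer (-2<5); eliminate r1.
Only (s1, r3) remains, with payoff -2.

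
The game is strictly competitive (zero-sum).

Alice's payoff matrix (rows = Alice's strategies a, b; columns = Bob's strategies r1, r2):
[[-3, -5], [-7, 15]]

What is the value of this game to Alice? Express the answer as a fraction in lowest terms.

-10/3

Row minima are -5 and -7, so Alice's maximin is -5; column maxima are -3 and 15, so Bob's minimax is -3. These differ, so the equilibrium is in mixed strategies.
Let Alice play a with probability p. Bob is indifferent when −3p − 7(1−p) = −5p + 15(1−p), giving p = 11/12.
Let Bob play r1 with probability q. Alice is indifferent when −3q − 5(1−q) = −7q + 15(1−q), giving q = 5/6.
The value is -3·(5/6) + (-5)·(1/6) = -10/3.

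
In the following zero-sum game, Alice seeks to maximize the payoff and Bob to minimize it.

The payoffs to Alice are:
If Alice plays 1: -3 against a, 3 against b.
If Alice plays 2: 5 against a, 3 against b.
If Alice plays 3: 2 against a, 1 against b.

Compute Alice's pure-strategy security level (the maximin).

3

The worst-case payoff for each row is 1: -3, 2: 3, 3: 1.
The best of these is 3.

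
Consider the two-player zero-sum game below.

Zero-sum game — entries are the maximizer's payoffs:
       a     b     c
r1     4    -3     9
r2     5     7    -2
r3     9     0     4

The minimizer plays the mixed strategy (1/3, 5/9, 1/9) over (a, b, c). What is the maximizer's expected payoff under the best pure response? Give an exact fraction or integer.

r1: (4)·(1/3) + (-3)·(5/9) + (9)·(1/9) = 2/3.
r2: (5)·(1/3) + (7)·(5/9) + (-2)·(1/9) = 16/3.
r3: (9)·(1/3) + (0)·(5/9) + (4)·(1/9) = 31/9.
The best pure response is r2 with expected payoff 16/3.

16/3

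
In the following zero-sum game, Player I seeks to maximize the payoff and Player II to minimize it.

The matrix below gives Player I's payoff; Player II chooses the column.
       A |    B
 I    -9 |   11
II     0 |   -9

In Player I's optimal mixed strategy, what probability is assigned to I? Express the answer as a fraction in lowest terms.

9/29

Row minima are -9 and -9, so Player I's maximin is -9; column maxima are 0 and 11, so Player II's minimax is 0. These differ, so the equilibrium is in mixed strategies.
Let Player I play I with probability p. Player II is indifferent when −9p = 11p − 9(1−p), giving p = 9/29.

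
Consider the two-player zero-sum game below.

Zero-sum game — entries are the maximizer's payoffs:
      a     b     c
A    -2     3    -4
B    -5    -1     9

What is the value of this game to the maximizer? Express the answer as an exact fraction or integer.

-19/8

Column b is strictly dominated by a for the minimizer (it gives the maximizer more in every row).
The remaining 2×2 game on (A, B) × (a, c) has no saddle point. Let the maximizer play A with probability p; indifference gives −2p − 5(1−p) = −4p + 9(1−p), so p = 7/8.
Similarly the minimizer's optimal q on a is 13/16, and the value is -2·(13/16) + (-4)·(3/16) = -19/8.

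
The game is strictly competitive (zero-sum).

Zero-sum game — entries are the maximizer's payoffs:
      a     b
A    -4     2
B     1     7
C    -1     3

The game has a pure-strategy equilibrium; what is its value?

Row minima: -4, 1, -1 → the maximizer's maximin is 1.
Column maxima: 1, 7 → the minimizer's minimax is 1.
They coincide at (B, a), so the value is 1.

1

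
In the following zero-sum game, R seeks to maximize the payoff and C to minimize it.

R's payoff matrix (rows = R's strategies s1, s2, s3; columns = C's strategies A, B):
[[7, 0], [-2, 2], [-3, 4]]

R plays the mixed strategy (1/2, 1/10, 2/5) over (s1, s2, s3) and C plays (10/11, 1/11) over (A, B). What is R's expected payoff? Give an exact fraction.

Against (10/11, 1/11), each row's expected payoff is s1: 70/11; s2: -18/11; s3: -26/11.
Taking the (1/2, 1/10, 2/5)-weighted average: (1/2)·(70/11) + (1/10)·(-18/11) + (2/5)·(-26/11) = 114/55.

114/55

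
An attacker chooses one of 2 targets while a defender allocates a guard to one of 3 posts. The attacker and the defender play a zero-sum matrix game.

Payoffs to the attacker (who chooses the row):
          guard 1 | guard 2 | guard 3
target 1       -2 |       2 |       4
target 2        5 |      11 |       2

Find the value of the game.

8/3

Column guard 2 is strictly dominated by guard 1 for the defender (it gives the attacker more in every row).
The remaining 2×2 game on (target 1, target 2) × (guard 1, guard 3) has no saddle point. Let the attacker play target 1 with probability p; indifference gives −2p + 5(1−p) = 4p + 2(1−p), so p = 1/3.
Similarly the defender's optimal q on guard 1 is 2/9, and the value is -2·(2/9) + (4)·(7/9) = 8/3.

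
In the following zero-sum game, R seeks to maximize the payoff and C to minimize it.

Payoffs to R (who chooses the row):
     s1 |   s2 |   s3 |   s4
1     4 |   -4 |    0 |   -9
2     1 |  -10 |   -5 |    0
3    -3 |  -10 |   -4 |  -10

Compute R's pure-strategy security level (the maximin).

The worst-case payoff for each row is 1: -9, 2: -10, 3: -10.
The best of these is -9.

-9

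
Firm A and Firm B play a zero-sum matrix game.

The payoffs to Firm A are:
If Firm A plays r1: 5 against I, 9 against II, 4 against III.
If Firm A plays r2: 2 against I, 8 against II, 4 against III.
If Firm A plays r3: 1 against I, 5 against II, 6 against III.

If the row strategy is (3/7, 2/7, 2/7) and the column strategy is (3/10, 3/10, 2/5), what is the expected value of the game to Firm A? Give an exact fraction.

Against (3/10, 3/10, 2/5), each row's expected payoff is r1: 29/5; r2: 23/5; r3: 21/5.
Taking the (3/7, 2/7, 2/7)-weighted average: (3/7)·(29/5) + (2/7)·(23/5) + (2/7)·(21/5) = 5.

5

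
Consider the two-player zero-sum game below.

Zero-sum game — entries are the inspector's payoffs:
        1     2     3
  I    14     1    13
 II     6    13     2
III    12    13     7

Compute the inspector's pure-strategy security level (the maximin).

7

The worst-case payoff for each row is I: 1, II: 2, III: 7.
The best of these is 7.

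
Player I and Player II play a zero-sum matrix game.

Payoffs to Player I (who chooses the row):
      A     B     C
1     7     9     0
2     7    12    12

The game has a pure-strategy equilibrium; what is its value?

7

Row minima: 0, 7 → Player I's maximin is 7.
Column maxima: 7, 12, 12 → Player II's minimax is 7.
They coincide at (2, A), so the value is 7.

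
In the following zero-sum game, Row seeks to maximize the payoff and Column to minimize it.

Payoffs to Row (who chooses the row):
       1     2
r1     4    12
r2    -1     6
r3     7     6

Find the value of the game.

Row r2 is strictly dominated by row r1, so Row never plays it.
The remaining 2×2 game on (r1, r3) × (1, 2) has no saddle point. Let Row play r1 with probability p; indifference gives 4p + 7(1−p) = 12p + 6(1−p), so p = 1/9.
Similarly Column's optimal q on 1 is 2/3, and the value is 4·(2/3) + (12)·(1/3) = 20/3.

20/3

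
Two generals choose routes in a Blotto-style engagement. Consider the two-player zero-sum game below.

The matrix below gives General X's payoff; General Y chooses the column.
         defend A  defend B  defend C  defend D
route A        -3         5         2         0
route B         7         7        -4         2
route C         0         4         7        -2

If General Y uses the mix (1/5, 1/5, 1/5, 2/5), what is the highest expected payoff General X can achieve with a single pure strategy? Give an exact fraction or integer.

14/5

route A: (-3)·(1/5) + (5)·(1/5) + (2)·(1/5) + (0)·(2/5) = 4/5.
route B: (7)·(1/5) + (7)·(1/5) + (-4)·(1/5) + (2)·(2/5) = 14/5.
route C: (0)·(1/5) + (4)·(1/5) + (7)·(1/5) + (-2)·(2/5) = 7/5.
The best pure response is route B with expected payoff 14/5.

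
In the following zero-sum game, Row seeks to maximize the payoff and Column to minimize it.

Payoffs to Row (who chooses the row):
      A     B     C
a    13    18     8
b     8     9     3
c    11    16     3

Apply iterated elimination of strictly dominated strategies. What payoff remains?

8

Row c is strictly dominated by row a (13>11, 18>16, 8>3); eliminate c.
Column B is strictly dominated by A for Column (13<18, 8<9); eliminate B.
Row b is strictly dominated by row a (13>8, 8>3); eliminate b.
Column A is strictly dominated by C for Column (8<13); eliminate A.
Only (a, C) remains, with payoff 8.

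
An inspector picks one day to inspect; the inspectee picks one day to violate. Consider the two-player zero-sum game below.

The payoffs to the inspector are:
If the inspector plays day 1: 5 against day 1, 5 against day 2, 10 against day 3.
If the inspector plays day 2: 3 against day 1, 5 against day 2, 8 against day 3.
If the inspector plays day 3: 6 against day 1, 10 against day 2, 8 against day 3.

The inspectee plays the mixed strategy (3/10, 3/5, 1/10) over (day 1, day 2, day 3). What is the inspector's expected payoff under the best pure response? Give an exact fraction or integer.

43/5

day 1: (5)·(3/10) + (5)·(3/5) + (10)·(1/10) = 11/2.
day 2: (3)·(3/10) + (5)·(3/5) + (8)·(1/10) = 47/10.
day 3: (6)·(3/10) + (10)·(3/5) + (8)·(1/10) = 43/5.
The best pure response is day 3 with expected payoff 43/5.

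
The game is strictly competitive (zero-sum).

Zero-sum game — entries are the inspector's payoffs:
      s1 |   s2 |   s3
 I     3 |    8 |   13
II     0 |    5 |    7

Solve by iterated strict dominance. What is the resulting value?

3

Row II is strictly dominated by row I (3>0, 8>5, 13>7); eliminate II.
Column s2 is strictly dominated by s1 for the inspectee (3<8); eliminate s2.
Column s3 is strictly dominated by s1 for the inspectee (3<13); eliminate s3.
Only (I, s1) remains, with payoff 3.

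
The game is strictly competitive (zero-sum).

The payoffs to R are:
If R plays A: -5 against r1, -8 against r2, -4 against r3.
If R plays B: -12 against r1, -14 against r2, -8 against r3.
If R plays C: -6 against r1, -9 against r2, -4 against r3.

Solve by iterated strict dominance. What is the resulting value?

Column r3 is strictly dominated by r1 for C (-5<-4, -12<-8, -6<-4); eliminate r3.
Column r1 is strictly dominated by r2 for C (-8<-5, -14<-12, -9<-6); eliminate r1.
Row B is strictly dominated by row A (-8>-14); eliminate B.
Row C is strictly dominated by row A (-8>-9); eliminate C.
Only (A, r2) remains, with payoff -8.

-8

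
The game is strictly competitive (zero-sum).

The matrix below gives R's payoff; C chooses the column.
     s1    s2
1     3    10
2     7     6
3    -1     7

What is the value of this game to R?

13/2

Row 3 is strictly dominated by row 1, so R never plays it.
The remaining 2×2 game on (1, 2) × (s1, s2) has no saddle point. Let R play 1 with probability p; indifference gives 3p + 7(1−p) = 10p + 6(1−p), so p = 1/8.
Similarly C's optimal q on s1 is 1/2, and the value is 3·(1/2) + (10)·(1/2) = 13/2.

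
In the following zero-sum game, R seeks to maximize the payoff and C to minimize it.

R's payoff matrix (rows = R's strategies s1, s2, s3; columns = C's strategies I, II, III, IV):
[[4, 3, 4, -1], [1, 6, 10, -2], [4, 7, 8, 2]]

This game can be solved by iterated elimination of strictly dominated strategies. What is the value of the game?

2

Column III is strictly dominated by II for C (3<4, 6<10, 7<8); eliminate III.
Row s2 is strictly dominated by row s3 (4>1, 7>6, 2>-2); eliminate s2.
Column I is strictly dominated by IV for C (-1<4, 2<4); eliminate I.
Column II is strictly dominated by IV for C (-1<3, 2<7); eliminate II.
Row s1 is strictly dominated by row s3 (2>-1); eliminate s1.
Only (s3, IV) remains, with payoff 2.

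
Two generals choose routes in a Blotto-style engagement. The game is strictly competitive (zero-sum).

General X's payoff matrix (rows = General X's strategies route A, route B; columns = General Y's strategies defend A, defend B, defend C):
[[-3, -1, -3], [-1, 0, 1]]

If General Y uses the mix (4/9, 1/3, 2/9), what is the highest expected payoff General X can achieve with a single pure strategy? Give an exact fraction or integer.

route A: (-3)·(4/9) + (-1)·(1/3) + (-3)·(2/9) = -7/3.
route B: (-1)·(4/9) + (0)·(1/3) + (1)·(2/9) = -2/9.
The best pure response is route B with expected payoff -2/9.

-2/9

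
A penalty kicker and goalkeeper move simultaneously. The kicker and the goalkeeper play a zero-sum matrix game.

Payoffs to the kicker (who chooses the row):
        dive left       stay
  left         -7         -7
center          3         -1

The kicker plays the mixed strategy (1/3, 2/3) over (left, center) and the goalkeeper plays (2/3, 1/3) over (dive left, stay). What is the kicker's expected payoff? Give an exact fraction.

Against (2/3, 1/3), each row's expected payoff is left: -7; center: 5/3.
Taking the (1/3, 2/3)-weighted average: (1/3)·(-7) + (2/3)·(5/3) = -11/9.

-11/9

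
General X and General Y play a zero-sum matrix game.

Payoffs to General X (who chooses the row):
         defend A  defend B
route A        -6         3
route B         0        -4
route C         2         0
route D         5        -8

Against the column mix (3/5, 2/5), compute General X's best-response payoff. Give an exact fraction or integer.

6/5

route A: (-6)·(3/5) + (3)·(2/5) = -12/5.
route B: (0)·(3/5) + (-4)·(2/5) = -8/5.
route C: (2)·(3/5) + (0)·(2/5) = 6/5.
route D: (5)·(3/5) + (-8)·(2/5) = -1/5.
The best pure response is route C with expected payoff 6/5.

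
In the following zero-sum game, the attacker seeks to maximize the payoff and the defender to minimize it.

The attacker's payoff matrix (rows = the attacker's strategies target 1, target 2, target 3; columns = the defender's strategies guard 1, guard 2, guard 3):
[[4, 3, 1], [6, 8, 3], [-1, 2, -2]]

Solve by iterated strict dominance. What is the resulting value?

Row target 1 is strictly dominated by row target 2 (6>4, 8>3, 3>1); eliminate target 1.
Row target 3 is strictly dominated by row target 2 (6>-1, 8>2, 3>-2); eliminate target 3.
Column guard 1 is strictly dominated by guard 3 for the defender (3<6); eliminate guard 1.
Column guard 2 is strictly dominated by guard 3 for the defender (3<8); eliminate guard 2.
Only (target 2, guard 3) remains, with payoff 3.

3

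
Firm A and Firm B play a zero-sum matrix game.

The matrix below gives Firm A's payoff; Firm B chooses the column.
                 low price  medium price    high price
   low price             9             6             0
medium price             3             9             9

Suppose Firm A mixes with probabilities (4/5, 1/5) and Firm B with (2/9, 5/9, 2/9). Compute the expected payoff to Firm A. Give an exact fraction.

29/5

Against (2/9, 5/9, 2/9), each row's expected payoff is low price: 16/3; medium price: 23/3.
Taking the (4/5, 1/5)-weighted average: (4/5)·(16/3) + (1/5)·(23/3) = 29/5.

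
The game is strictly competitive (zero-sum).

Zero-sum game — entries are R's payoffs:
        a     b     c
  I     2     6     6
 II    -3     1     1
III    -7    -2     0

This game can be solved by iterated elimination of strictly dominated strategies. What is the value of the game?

2

Column c is strictly dominated by a for C (2<6, -3<1, -7<0); eliminate c.
Column b is strictly dominated by a for C (2<6, -3<1, -7<-2); eliminate b.
Row III is strictly dominated by row I (2>-7); eliminate III.
Row II is strictly dominated by row I (2>-3); eliminate II.
Only (I, a) remains, with payoff 2.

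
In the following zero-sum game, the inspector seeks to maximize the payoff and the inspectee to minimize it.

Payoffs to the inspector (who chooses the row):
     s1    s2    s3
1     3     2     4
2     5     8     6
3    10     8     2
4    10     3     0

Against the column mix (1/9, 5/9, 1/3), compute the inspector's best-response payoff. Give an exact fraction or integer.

1: (3)·(1/9) + (2)·(5/9) + (4)·(1/3) = 25/9.
2: (5)·(1/9) + (8)·(5/9) + (6)·(1/3) = 7.
3: (10)·(1/9) + (8)·(5/9) + (2)·(1/3) = 56/9.
4: (10)·(1/9) + (3)·(5/9) + (0)·(1/3) = 25/9.
The best pure response is 2 with expected payoff 7.

7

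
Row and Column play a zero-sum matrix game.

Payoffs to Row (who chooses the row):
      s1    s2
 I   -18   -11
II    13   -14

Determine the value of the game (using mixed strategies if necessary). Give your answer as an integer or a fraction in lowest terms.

Row minima are -18 and -14, so Row's maximin is -14; column maxima are 13 and -11, so Column's minimax is -11. These differ, so the equilibrium is in mixed strategies.
Let Row play I with probability p. Column is indifferent when −18p + 13(1−p) = −11p − 14(1−p), giving p = 27/34.
Let Column play s1 with probability q. Row is indifferent when −18q − 11(1−q) = 13q − 14(1−q), giving q = 3/34.
The value is -18·(3/34) + (-11)·(31/34) = -395/34.

-395/34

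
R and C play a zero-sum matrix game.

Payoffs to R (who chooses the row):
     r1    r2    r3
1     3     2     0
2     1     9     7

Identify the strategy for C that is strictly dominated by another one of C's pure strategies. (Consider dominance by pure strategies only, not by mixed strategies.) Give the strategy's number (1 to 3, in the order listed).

2

C prefers columns that give R less. Compare r2 with r3: 0 < 2, 7 < 9.
So r3 strictly dominates r2 for C; r2 is strictly dominated.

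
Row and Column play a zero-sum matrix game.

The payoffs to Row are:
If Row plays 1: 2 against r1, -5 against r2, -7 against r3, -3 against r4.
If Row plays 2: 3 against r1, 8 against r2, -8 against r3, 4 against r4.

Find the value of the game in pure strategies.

Row minima: -7, -8 → Row's maximin is -7.
Column maxima: 3, 8, -7, 4 → Column's minimax is -7.
They coincide at (1, r3), so the value is -7.

-7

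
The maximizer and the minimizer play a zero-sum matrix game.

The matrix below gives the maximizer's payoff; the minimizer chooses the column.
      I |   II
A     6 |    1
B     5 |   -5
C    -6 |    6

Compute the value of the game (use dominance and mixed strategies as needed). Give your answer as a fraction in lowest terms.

42/17

Row B is strictly dominated by row A, so the maximizer never plays it.
The remaining 2×2 game on (A, C) × (I, II) has no saddle point. Let the maximizer play A with probability p; indifference gives 6p − 6(1−p) = p + 6(1−p), so p = 12/17.
Similarly the minimizer's optimal q on I is 5/17, and the value is 6·(5/17) + (1)·(12/17) = 42/17.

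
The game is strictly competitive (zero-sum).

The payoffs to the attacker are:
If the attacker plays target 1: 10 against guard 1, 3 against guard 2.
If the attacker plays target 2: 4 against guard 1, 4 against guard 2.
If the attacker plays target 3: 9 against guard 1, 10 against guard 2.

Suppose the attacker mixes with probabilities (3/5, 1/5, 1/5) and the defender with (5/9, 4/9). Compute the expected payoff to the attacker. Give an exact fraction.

307/45

Against (5/9, 4/9), each row's expected payoff is target 1: 62/9; target 2: 4; target 3: 85/9.
Taking the (3/5, 1/5, 1/5)-weighted average: (3/5)·(62/9) + (1/5)·(4) + (1/5)·(85/9) = 307/45.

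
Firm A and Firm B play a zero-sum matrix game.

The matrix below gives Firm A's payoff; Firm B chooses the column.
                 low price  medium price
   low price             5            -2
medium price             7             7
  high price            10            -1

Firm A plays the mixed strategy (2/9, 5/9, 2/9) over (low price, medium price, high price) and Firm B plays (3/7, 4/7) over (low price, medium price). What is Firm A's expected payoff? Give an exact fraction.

Against (3/7, 4/7), each row's expected payoff is low price: 1; medium price: 7; high price: 26/7.
Taking the (2/9, 5/9, 2/9)-weighted average: (2/9)·(1) + (5/9)·(7) + (2/9)·(26/7) = 311/63.

311/63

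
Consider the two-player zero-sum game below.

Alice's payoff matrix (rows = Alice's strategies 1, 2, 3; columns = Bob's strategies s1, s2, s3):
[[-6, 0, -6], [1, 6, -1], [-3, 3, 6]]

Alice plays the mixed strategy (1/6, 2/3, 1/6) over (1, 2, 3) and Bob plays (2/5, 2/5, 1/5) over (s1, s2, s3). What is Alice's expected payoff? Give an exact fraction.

Against (2/5, 2/5, 1/5), each row's expected payoff is 1: -18/5; 2: 13/5; 3: 6/5.
Taking the (1/6, 2/3, 1/6)-weighted average: (1/6)·(-18/5) + (2/3)·(13/5) + (1/6)·(6/5) = 4/3.

4/3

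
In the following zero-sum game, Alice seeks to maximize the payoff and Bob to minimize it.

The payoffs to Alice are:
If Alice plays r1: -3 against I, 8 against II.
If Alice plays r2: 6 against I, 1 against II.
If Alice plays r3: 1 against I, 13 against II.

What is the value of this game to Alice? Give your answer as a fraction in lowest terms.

Row r1 is strictly dominated by row r3, so Alice never plays it.
The remaining 2×2 game on (r2, r3) × (I, II) has no saddle point. Let Alice play r2 with probability p; indifference gives 6p + (1−p) = p + 13(1−p), so p = 12/17.
Similarly Bob's optimal q on I is 12/17, and the value is 6·(12/17) + (1)·(5/17) = 77/17.

77/17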